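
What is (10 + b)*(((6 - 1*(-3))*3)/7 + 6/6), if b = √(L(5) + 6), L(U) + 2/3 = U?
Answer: 340/7 + 34*√93/21 ≈ 64.185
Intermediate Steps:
L(U) = -⅔ + U
b = √93/3 (b = √((-⅔ + 5) + 6) = √(13/3 + 6) = √(31/3) = √93/3 ≈ 3.2146)
(10 + b)*(((6 - 1*(-3))*3)/7 + 6/6) = (10 + √93/3)*(((6 - 1*(-3))*3)/7 + 6/6) = (10 + √93/3)*(((6 + 3)*3)*(⅐) + 6*(⅙)) = (10 + √93/3)*((9*3)*(⅐) + 1) = (10 + √93/3)*(27*(⅐) + 1) = (10 + √93/3)*(27/7 + 1) = (10 + √93/3)*(34/7) = 340/7 + 34*√93/21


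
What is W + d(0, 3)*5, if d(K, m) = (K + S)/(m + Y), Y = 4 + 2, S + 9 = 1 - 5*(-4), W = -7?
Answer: -1/3 ≈ -0.33333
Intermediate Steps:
S = 12 (S = -9 + (1 - 5*(-4)) = -9 + (1 + 20) = -9 + 21 = 12)
Y = 6
d(K, m) = (12 + K)/(6 + m) (d(K, m) = (K + 12)/(m + 6) = (12 + K)/(6 + m))
W + d(0, 3)*5 = -7 + ((12 + 0)/(6 + 3))*5 = -7 + (12/9)*5 = -7 + ((1/9)*12)*5 = -7 + (4/3)*5 = -7 + 20/3 = -1/3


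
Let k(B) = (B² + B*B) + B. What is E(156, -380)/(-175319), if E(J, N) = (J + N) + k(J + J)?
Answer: -194776/175319 ≈ -1.1110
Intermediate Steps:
k(B) = B + 2*B² (k(B) = (B² + B²) + B = 2*B² + B = B + 2*B²)
E(J, N) = J + N + 2*J*(1 + 4*J) (E(J, N) = (J + N) + (J + J)*(1 + 2*(J + J)) = (J + N) + (2*J)*(1 + 2*(2*J)) = (J + N) + (2*J)*(1 + 4*J) = (J + N) + 2*J*(1 + 4*J) = J + N + 2*J*(1 + 4*J))
E(156, -380)/(-175319) = (-380 + 3*156 + 8*156²)/(-175319) = (-380 + 468 + 8*24336)*(-1/175319) = (-380 + 468 + 194688)*(-1/175319) = 194776*(-1/175319) = -194776/175319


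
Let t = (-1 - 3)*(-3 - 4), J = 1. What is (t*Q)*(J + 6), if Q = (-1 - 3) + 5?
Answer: 196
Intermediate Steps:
Q = 1 (Q = -4 + 5 = 1)
t = 28 (t = -4*(-7) = 28)
(t*Q)*(J + 6) = (28*1)*(1 + 6) = 28*7 = 196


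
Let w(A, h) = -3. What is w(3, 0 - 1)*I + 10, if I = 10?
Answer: -20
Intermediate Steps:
w(3, 0 - 1)*I + 10 = -3*10 + 10 = -30 + 10 = -20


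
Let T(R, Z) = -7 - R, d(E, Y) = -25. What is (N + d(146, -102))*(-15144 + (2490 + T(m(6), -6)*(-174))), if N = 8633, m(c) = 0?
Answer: -98441088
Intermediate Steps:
(N + d(146, -102))*(-15144 + (2490 + T(m(6), -6)*(-174))) = (8633 - 25)*(-15144 + (2490 + (-7 - 1*0)*(-174))) = 8608*(-15144 + (2490 + (-7 + 0)*(-174))) = 8608*(-15144 + (2490 - 7*(-174))) = 8608*(-15144 + (2490 + 1218)) = 8608*(-15144 + 3708) = 8608*(-11436) = -98441088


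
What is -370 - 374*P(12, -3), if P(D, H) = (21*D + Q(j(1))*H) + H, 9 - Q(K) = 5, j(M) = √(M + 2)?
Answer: -89008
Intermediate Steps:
j(M) = √(2 + M)
Q(K) = 4 (Q(K) = 9 - 1*5 = 9 - 5 = 4)
P(D, H) = 5*H + 21*D (P(D, H) = (21*D + 4*H) + H = (4*H + 21*D) + H = 5*H + 21*D)
-370 - 374*P(12, -3) = -370 - 374*(5*(-3) + 21*12) = -370 - 374*(-15 + 252) = -370 - 374*237 = -370 - 88638 = -89008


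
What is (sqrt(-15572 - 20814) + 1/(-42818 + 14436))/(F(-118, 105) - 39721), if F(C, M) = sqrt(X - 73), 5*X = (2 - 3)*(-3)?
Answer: 8635/9734766325678 + 2*sqrt(16464665)/7888789567 - 198605*I*sqrt(36386)/7888789567 + I*sqrt(1810)/223899625490594 ≈ 1.0296e-6 - 0.0048023*I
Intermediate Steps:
X = 3/5 (X = ((2 - 3)*(-3))/5 = (-1*(-3))/5 = (1/5)*3 = 3/5 ≈ 0.60000)
F(C, M) = I*sqrt(1810)/5 (F(C, M) = sqrt(3/5 - 73) = sqrt(-362/5) = I*sqrt(1810)/5)
(sqrt(-15572 - 20814) + 1/(-42818 + 14436))/(F(-118, 105) - 39721) = (sqrt(-15572 - 20814) + 1/(-42818 + 14436))/(I*sqrt(1810)/5 - 39721) = (sqrt(-36386) + 1/(-28382))/(-39721 + I*sqrt(1810)/5) = (I*sqrt(36386) - 1/28382)/(-39721 + I*sqrt(1810)/5) = (-1/28382 + I*sqrt(36386))/(-39721 + I*sqrt(1810)/5)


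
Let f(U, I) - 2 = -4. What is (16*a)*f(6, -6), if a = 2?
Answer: -64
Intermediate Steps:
f(U, I) = -2 (f(U, I) = 2 - 4 = -2)
(16*a)*f(6, -6) = (16*2)*(-2) = 32*(-2) = -64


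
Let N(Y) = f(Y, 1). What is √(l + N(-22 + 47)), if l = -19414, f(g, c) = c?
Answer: 3*I*√2157 ≈ 139.33*I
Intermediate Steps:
N(Y) = 1
√(l + N(-22 + 47)) = √(-19414 + 1) = √(-19413) = 3*I*√2157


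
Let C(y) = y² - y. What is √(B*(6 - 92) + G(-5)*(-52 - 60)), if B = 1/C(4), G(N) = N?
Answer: √19902/6 ≈ 23.512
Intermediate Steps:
B = 1/12 (B = 1/(4*(-1 + 4)) = 1/(4*3) = 1/12 ≈ 0.083333)
√(B*(6 - 92) + G(-5)*(-52 - 60)) = √((6 - 92)/12 - 5*(-52 - 60)) = √((1/12)*(-86) - 5*(-112)) = √(-43/6 + 560) = √(3317/6) = √19902/6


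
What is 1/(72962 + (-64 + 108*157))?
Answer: 1/89854 ≈ 1.1129e-5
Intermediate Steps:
1/(72962 + (-64 + 108*157)) = 1/(72962 + (-64 + 16956)) = 1/(72962 + 16892) = 1/89854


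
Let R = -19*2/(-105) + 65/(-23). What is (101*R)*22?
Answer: -13223122/2415 ≈ -5475.4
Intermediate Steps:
R = -5951/2415 (R = -38*(-1/105) + 65*(-1/23) = 38/105 - 65/23 = -5951/2415 ≈ -2.4642)
(101*R)*22 = (101*(-5951/2415))*22 = -601051/2415*22 = -13223122/2415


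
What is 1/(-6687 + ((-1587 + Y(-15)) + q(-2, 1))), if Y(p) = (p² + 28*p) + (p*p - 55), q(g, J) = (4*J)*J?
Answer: -1/8295 ≈ -0.00012055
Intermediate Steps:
q(g, J) = 4*J²
Y(p) = -55 + 2*p² + 28*p (Y(p) = (p² + 28*p) + (p² - 55) = (p² + 28*p) + (-55 + p²) = -55 + 2*p² + 28*p)
1/(-6687 + ((-1587 + Y(-15)) + q(-2, 1))) = 1/(-6687 + ((-1587 + (-55 + 2*(-15)² + 28*(-15))) + 4*1²)) = 1/(-6687 + ((-1587 + (-55 + 2*225 - 420)) + 4*1)) = 1/(-6687 + ((-1587 + (-55 + 450 - 420)) + 4)) = 1/(-6687 + ((-1587 - 25) + 4)) = 1/(-6687 + (-1612 + 4)) = 1/(-6687 - 1608) = 1/(-8295) = -1/8295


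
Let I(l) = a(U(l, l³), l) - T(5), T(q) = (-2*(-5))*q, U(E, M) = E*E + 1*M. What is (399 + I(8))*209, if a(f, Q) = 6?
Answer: 74195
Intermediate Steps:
U(E, M) = M + E² (U(E, M) = E² + M = M + E²)
T(q) = 10*q
I(l) = -44 (I(l) = 6 - 10*5 = 6 - 1*50 = 6 - 50 = -44)
(399 + I(8))*209 = (399 - 44)*209 = 355*209 = 74195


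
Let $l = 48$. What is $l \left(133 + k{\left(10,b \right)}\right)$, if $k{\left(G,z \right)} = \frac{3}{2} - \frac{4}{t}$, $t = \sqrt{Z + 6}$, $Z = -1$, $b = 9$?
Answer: $6456 - \frac{192 \sqrt{5}}{5} \approx 6370.1$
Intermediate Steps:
$t = \sqrt{5}$ ($t = \sqrt{-1 + 6} = \sqrt{5} \approx 2.2361$)
$k{\left(G,z \right)} = \frac{3}{2} - \frac{4 \sqrt{5}}{5}$ ($k{\left(G,z \right)} = \frac{3}{2} - \frac{4}{\sqrt{5}} = 3 \cdot \frac{1}{2} - 4 \frac{\sqrt{5}}{5} = \frac{3}{2} - \frac{4 \sqrt{5}}{5}$)
$l \left(133 + k{\left(10,b \right)}\right) = 48 \left(133 + \left(\frac{3}{2} - \frac{4 \sqrt{5}}{5}\right)\right) = 48 \left(\frac{269}{2} - \frac{4 \sqrt{5}}{5}\right) = 6456 - \frac{192 \sqrt{5}}{5}$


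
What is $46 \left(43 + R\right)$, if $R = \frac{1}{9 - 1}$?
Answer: $\frac{7935}{4} \approx 1983.8$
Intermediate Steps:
$R = \frac{1}{8} \approx 0.125$
$46 \left(43 + R\right) = 46 \left(43 + \frac{1}{8}\right) = 46 \cdot \frac{345}{8} = \frac{7935}{4}$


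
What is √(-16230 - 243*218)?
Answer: 2*I*√17301 ≈ 263.07*I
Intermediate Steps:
√(-16230 - 243*218) = √(-16230 - 52974) = √(-69204) = 2*I*√17301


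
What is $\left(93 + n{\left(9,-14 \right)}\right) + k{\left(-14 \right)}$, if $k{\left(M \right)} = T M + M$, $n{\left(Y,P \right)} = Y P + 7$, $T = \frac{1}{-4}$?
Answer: $- \frac{73}{2} \approx -36.5$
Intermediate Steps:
$T = - \frac{1}{4} \approx -0.25$
$n{\left(Y,P \right)} = 7 + P Y$ ($n{\left(Y,P \right)} = P Y + 7 = 7 + P Y$)
$k{\left(M \right)} = \frac{3 M}{4}$ ($k{\left(M \right)} = - \frac{M}{4} + M = \frac{3 M}{4}$)
$\left(93 + n{\left(9,-14 \right)}\right) + k{\left(-14 \right)} = \left(93 + \left(7 - 126\right)\right) + \frac{3}{4} \left(-14\right) = \left(93 + \left(7 - 126\right)\right) - \frac{21}{2} = \left(93 - 119\right) - \frac{21}{2} = -26 - \frac{21}{2} = - \frac{73}{2}$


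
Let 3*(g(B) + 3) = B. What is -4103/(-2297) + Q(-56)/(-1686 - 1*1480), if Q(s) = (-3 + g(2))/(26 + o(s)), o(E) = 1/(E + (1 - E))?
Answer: 526117345/294528231 ≈ 1.7863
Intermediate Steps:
g(B) = -3 + B/3
o(E) = 1 (o(E) = 1/1 = 1)
Q(s) = -16/81 (Q(s) = (-3 + (-3 + (⅓)*2))/(26 + 1) = (-3 + (-3 + ⅔))/27 = (-3 - 7/3)*(1/27) = -16/3*1/27 = -16/81)
-4103/(-2297) + Q(-56)/(-1686 - 1*1480) = -4103/(-2297) - 16/(81*(-1686 - 1*1480)) = -4103*(-1/2297) - 16/(81*(-1686 - 1480)) = 4103/2297 - 16/81/(-3166) = 4103/2297 - 16/81*(-1/3166) = 4103/2297 + 8/128223 = 526117345/294528231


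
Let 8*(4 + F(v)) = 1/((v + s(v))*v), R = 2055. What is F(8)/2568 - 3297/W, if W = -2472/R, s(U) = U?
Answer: 247453161165/90284032 ≈ 2740.8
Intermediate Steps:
F(v) = -4 + 1/(16*v**2) (F(v) = -4 + (1/((v + v)*v))/8 = -4 + (1/(((2*v))*v))/8 = -4 + ((1/(2*v))/v)/8 = -4 + (1/(2*v**2))/8 = -4 + 1/(16*v**2))
W = -824/685 (W = -2472/2055 = -2472*1/2055 = -824/685 ≈ -1.2029)
F(8)/2568 - 3297/W = (-4 + (1/16)/8**2)/2568 - 3297/(-824/685) = (-4 + (1/16)*(1/64))*(1/2568) - 3297*(-685/824) = (-4 + 1/1024)*(1/2568) + 2258445/824 = -4095/1024*1/2568 + 2258445/824 = -1365/876544 + 2258445/824 = 247453161165/90284032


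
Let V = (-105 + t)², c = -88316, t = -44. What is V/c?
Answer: -22201/88316 ≈ -0.25138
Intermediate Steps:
V = 22201 (V = (-105 - 44)² = (-149)² = 22201)
V/c = 22201/(-88316) = 22201*(-1/88316) = -22201/88316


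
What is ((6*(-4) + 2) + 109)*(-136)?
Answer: -11832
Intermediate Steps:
((6*(-4) + 2) + 109)*(-136) = ((-24 + 2) + 109)*(-136) = (-22 + 109)*(-136) = 87*(-136) = -11832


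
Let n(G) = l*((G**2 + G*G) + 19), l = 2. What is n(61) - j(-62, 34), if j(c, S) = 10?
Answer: 14912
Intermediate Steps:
n(G) = 38 + 4*G**2 (n(G) = 2*((G**2 + G*G) + 19) = 2*((G**2 + G**2) + 19) = 2*(2*G**2 + 19) = 2*(19 + 2*G**2) = 38 + 4*G**2)
n(61) - j(-62, 34) = (38 + 4*61**2) - 1*10 = (38 + 4*3721) - 10 = (38 + 14884) - 10 = 14922 - 10 = 14912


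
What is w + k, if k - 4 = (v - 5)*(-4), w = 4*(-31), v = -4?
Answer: -84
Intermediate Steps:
w = -124
k = 40 (k = 4 + (-4 - 5)*(-4) = 4 - 9*(-4) = 4 + 36 = 40)
w + k = -124 + 40 = -84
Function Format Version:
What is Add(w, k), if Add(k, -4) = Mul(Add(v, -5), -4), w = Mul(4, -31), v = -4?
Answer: -84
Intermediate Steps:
w = -124
k = 40 (k = Add(4, Mul(Add(-4, -5), -4)) = Add(4, Mul(-9, -4)) = Add(4, 36) = 40)
Add(w, k) = Add(-124, 40) = -84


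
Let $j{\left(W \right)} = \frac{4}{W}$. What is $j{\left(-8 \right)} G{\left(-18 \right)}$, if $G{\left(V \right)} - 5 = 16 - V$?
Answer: $- \frac{39}{2} \approx -19.5$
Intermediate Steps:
$G{\left(V \right)} = 21 - V$ ($G{\left(V \right)} = 5 - \left(-16 + V\right) = 21 - V$)
$j{\left(-8 \right)} G{\left(-18 \right)} = \frac{4}{-8} \left(21 - -18\right) = 4 \left(- \frac{1}{8}\right) \left(21 + 18\right) = \left(- \frac{1}{2}\right) 39 = - \frac{39}{2}$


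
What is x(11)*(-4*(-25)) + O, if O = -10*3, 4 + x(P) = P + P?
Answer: 1770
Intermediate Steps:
x(P) = -4 + 2*P (x(P) = -4 + (P + P) = -4 + 2*P)
O = -30
x(11)*(-4*(-25)) + O = (-4 + 2*11)*(-4*(-25)) - 30 = (-4 + 22)*100 - 30 = 18*100 - 30 = 1800 - 30 = 1770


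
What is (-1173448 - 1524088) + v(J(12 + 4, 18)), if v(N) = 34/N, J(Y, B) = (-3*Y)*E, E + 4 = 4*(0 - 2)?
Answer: -776890351/288 ≈ -2.6975e+6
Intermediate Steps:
E = -12 (E = -4 + 4*(0 - 2) = -4 + 4*(-2) = -4 - 8 = -12)
J(Y, B) = 36*Y (J(Y, B) = -3*Y*(-12) = 36*Y)
(-1173448 - 1524088) + v(J(12 + 4, 18)) = (-1173448 - 1524088) + 34/((36*(12 + 4))) = -2697536 + 34/((36*16)) = -2697536 + 34/576 = -2697536 + 34*(1/576) = -2697536 + 17/288 = -776890351/288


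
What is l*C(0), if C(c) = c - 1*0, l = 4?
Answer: 0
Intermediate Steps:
C(c) = c (C(c) = c + 0 = c)
l*C(0) = 4*0 = 0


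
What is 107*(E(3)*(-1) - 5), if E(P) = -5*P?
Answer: 1070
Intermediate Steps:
107*(E(3)*(-1) - 5) = 107*(-5*3*(-1) - 5) = 107*(-15*(-1) - 5) = 107*(15 - 5) = 107*10 = 1070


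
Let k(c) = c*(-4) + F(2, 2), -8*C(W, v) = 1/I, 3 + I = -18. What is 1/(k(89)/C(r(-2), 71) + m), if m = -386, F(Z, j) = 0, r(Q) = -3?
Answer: -1/60194 ≈ -1.6613e-5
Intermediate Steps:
I = -21 (I = -3 - 18 = -21)
C(W, v) = 1/168 (C(W, v) = -⅛/(-21) = -⅛*(-1/21) = 1/168)
k(c) = -4*c (k(c) = c*(-4) + 0 = -4*c + 0 = -4*c)
1/(k(89)/C(r(-2), 71) + m) = 1/((-4*89)/(1/168) - 386) = 1/(-356*168 - 386) = 1/(-59808 - 386) = 1/(-60194) = -1/60194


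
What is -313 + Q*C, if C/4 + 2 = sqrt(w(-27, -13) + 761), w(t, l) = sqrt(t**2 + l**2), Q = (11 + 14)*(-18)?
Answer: 3287 - 1800*sqrt(761 + sqrt(898)) ≈ -47336.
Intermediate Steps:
Q = -450 (Q = 25*(-18) = -450)
w(t, l) = sqrt(l**2 + t**2)
C = -8 + 4*sqrt(761 + sqrt(898)) (C = -8 + 4*sqrt(sqrt((-13)**2 + (-27)**2) + 761) = -8 + 4*sqrt(sqrt(169 + 729) + 761) = -8 + 4*sqrt(sqrt(898) + 761) = -8 + 4*sqrt(761 + sqrt(898)) ≈ 104.50)
-313 + Q*C = -313 - 450*(-8 + 4*sqrt(761 + sqrt(898))) = -313 + (3600 - 1800*sqrt(761 + sqrt(898))) = 3287 - 1800*sqrt(761 + sqrt(898))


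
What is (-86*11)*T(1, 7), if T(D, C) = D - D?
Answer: 0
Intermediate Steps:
T(D, C) = 0
(-86*11)*T(1, 7) = -86*11*0 = -946*0 = 0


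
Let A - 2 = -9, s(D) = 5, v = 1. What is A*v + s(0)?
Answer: -2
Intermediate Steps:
A = -7 (A = 2 - 9 = -7)
A*v + s(0) = -7*1 + 5 = -7 + 5 = -2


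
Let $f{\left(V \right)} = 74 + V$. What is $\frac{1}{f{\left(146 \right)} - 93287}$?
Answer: $- \frac{1}{93067} \approx -1.0745 \cdot 10^{-5}$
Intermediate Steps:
$\frac{1}{f{\left(146 \right)} - 93287} = \frac{1}{\left(74 + 146\right) - 93287} = \frac{1}{220 - 93287} = \frac{1}{-93067} = - \frac{1}{93067}$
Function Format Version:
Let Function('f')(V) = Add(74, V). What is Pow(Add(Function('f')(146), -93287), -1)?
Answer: Rational(-1, 93067) ≈ -1.0745e-5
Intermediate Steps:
Pow(Add(Function('f')(146), -93287), -1) = Pow(Add(Add(74, 146), -93287), -1) = Pow(Add(220, -93287), -1) = Pow(-93067, -1) = Rational(-1, 93067)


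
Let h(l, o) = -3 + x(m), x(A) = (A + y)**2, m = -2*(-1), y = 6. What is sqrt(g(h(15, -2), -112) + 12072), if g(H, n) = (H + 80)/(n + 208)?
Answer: sqrt(772702)/8 ≈ 109.88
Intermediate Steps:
m = 2
x(A) = (6 + A)**2 (x(A) = (A + 6)**2 = (6 + A)**2)
h(l, o) = 61 (h(l, o) = -3 + (6 + 2)**2 = -3 + 8**2 = -3 + 64 = 61)
g(H, n) = (80 + H)/(208 + n)
sqrt(g(h(15, -2), -112) + 12072) = sqrt((80 + 61)/(208 - 112) + 12072) = sqrt(141/96 + 12072) = sqrt((1/96)*141 + 12072) = sqrt(47/32 + 12072) = sqrt(386351/32) = sqrt(772702)/8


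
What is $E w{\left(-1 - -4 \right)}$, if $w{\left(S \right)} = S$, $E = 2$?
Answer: $6$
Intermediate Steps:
$E w{\left(-1 - -4 \right)} = 2 \left(-1 - -4\right) = 2 \left(-1 + 4\right) = 2 \cdot 3 = 6$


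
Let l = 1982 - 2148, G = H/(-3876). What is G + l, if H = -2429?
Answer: -640987/3876 ≈ -165.37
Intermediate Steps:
G = 2429/3876 (G = -2429/(-3876) = -2429*(-1/3876) = 2429/3876 ≈ 0.62668)
l = -166
G + l = 2429/3876 - 166 = -640987/3876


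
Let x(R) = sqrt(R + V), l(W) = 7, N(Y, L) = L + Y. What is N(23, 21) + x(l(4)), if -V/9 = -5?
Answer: 44 + 2*sqrt(13) ≈ 51.211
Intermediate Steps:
V = 45 (V = -9*(-5) = 45)
x(R) = sqrt(45 + R) (x(R) = sqrt(R + 45) = sqrt(45 + R))
N(23, 21) + x(l(4)) = (21 + 23) + sqrt(45 + 7) = 44 + sqrt(52) = 44 + 2*sqrt(13)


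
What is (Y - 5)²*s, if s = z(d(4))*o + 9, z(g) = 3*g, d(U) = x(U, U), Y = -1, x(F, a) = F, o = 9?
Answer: 4212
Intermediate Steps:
d(U) = U
s = 117 (s = (3*4)*9 + 9 = 12*9 + 9 = 108 + 9 = 117)
(Y - 5)²*s = (-1 - 5)²*117 = (-6)²*117 = 36*117 = 4212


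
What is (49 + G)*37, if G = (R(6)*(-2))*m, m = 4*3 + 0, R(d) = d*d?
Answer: -30155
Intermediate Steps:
R(d) = d²
m = 12 (m = 12 + 0 = 12)
G = -864 (G = (6²*(-2))*12 = (36*(-2))*12 = -72*12 = -864)
(49 + G)*37 = (49 - 864)*37 = -815*37 = -30155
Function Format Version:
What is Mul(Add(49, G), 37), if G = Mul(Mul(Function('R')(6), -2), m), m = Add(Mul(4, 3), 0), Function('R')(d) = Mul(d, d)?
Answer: -30155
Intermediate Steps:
Function('R')(d) = Pow(d, 2)
m = 12 (m = Add(12, 0) = 12)
G = -864 (G = Mul(Mul(Pow(6, 2), -2), 12) = Mul(Mul(36, -2), 12) = Mul(-72, 12) = -864)
Mul(Add(49, G), 37) = Mul(Add(49, -864), 37) = Mul(-815, 37) = -30155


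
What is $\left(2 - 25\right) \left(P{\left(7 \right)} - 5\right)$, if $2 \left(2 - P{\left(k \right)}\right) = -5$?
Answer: $\frac{23}{2} \approx 11.5$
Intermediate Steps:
$P{\left(k \right)} = \frac{9}{2}$ ($P{\left(k \right)} = 2 - - \frac{5}{2} = 2 + \frac{5}{2} = \frac{9}{2}$)
$\left(2 - 25\right) \left(P{\left(7 \right)} - 5\right) = \left(2 - 25\right) \left(\frac{9}{2} - 5\right) = \left(2 - 25\right) \left(- \frac{1}{2}\right) = \left(-23\right) \left(- \frac{1}{2}\right) = \frac{23}{2}$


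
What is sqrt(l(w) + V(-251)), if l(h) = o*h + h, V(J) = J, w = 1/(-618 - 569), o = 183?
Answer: I*sqrt(353869627)/1187 ≈ 15.848*I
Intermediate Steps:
w = -1/1187 (w = 1/(-1187) = -1/1187 ≈ -0.00084246)
l(h) = 184*h (l(h) = 183*h + h = 184*h)
sqrt(l(w) + V(-251)) = sqrt(184*(-1/1187) - 251) = sqrt(-184/1187 - 251) = sqrt(-298121/1187) = I*sqrt(353869627)/1187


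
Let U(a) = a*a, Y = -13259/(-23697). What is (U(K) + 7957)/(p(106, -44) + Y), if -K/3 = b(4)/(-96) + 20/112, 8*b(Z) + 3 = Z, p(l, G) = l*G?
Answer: -605527921003329/354875336359936 ≈ -1.7063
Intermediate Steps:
p(l, G) = G*l
Y = 13259/23697 (Y = -13259*(-1/23697) = 13259/23697 ≈ 0.55952)
b(Z) = -3/8 + Z/8
K = -953/1792 (K = -3*((-3/8 + (⅛)*4)/(-96) + 20/112) = -3*((-3/8 + ½)*(-1/96) + 20*(1/112)) = -3*((⅛)*(-1/96) + 5/28) = -3*(-1/768 + 5/28) = -3*953/5376 = -953/1792 ≈ -0.53181)
U(a) = a²
(U(K) + 7957)/(p(106, -44) + Y) = ((-953/1792)² + 7957)/(-44*106 + 13259/23697) = (908209/3211264 + 7957)/(-4664 + 13259/23697) = 25552935857/(3211264*(-110509549/23697)) = (25552935857/3211264)*(-23697/110509549) = -605527921003329/354875336359936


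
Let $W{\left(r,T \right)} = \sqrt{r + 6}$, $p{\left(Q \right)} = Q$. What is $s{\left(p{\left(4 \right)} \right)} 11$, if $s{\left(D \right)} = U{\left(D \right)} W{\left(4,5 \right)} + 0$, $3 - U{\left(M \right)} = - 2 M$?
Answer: $121 \sqrt{10} \approx 382.64$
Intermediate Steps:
$U{\left(M \right)} = 3 + 2 M$ ($U{\left(M \right)} = 3 - - 2 M = 3 + 2 M$)
$W{\left(r,T \right)} = \sqrt{6 + r}$
$s{\left(D \right)} = \sqrt{10} \left(3 + 2 D\right)$ ($s{\left(D \right)} = \left(3 + 2 D\right) \sqrt{6 + 4} + 0 = \left(3 + 2 D\right) \sqrt{10} + 0 = \sqrt{10} \left(3 + 2 D\right) + 0 = \sqrt{10} \left(3 + 2 D\right)$)
$s{\left(p{\left(4 \right)} \right)} 11 = \sqrt{10} \left(3 + 2 \cdot 4\right) 11 = \sqrt{10} \left(3 + 8\right) 11 = \sqrt{10} \cdot 11 \cdot 11 = 11 \sqrt{10} \cdot 11 = 121 \sqrt{10}$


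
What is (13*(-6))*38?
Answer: -2964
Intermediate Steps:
(13*(-6))*38 = -78*38 = -2964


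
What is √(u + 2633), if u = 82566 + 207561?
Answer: 2*√73190 ≈ 541.07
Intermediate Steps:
u = 290127
√(u + 2633) = √(290127 + 2633) = √292760 = 2*√73190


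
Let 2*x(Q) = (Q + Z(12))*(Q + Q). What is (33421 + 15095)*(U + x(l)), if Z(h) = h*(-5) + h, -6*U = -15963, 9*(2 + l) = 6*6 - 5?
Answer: 3396985202/27 ≈ 1.2581e+8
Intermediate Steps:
l = 13/9 (l = -2 + (6*6 - 5)/9 = -2 + (36 - 5)/9 = -2 + (⅑)*31 = -2 + 31/9 = 13/9 ≈ 1.4444)
U = 5321/2 (U = -⅙*(-15963) = 5321/2 ≈ 2660.5)
Z(h) = -4*h (Z(h) = -5*h + h = -4*h)
x(Q) = Q*(-48 + Q) (x(Q) = ((Q - 4*12)*(Q + Q))/2 = ((Q - 48)*(2*Q))/2 = ((-48 + Q)*(2*Q))/2 = (2*Q*(-48 + Q))/2 = Q*(-48 + Q))
(33421 + 15095)*(U + x(l)) = (33421 + 15095)*(5321/2 + 13*(-48 + 13/9)/9) = 48516*(5321/2 + (13/9)*(-419/9)) = 48516*(5321/2 - 5447/81) = 48516*(420107/162) = 3396985202/27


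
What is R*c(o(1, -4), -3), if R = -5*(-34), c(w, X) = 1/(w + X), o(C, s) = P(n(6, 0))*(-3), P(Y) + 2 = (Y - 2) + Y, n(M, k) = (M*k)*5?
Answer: 170/9 ≈ 18.889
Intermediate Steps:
n(M, k) = 5*M*k
P(Y) = -4 + 2*Y (P(Y) = -2 + ((Y - 2) + Y) = -2 + ((-2 + Y) + Y) = -2 + (-2 + 2*Y) = -4 + 2*Y)
o(C, s) = 12 (o(C, s) = (-4 + 2*(5*6*0))*(-3) = (-4 + 2*0)*(-3) = (-4 + 0)*(-3) = -4*(-3) = 12)
c(w, X) = 1/(X + w)
R = 170
R*c(o(1, -4), -3) = 170/(-3 + 12) = 170/9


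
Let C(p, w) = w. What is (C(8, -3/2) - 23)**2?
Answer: 2401/4 ≈ 600.25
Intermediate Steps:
(C(8, -3/2) - 23)**2 = (-3/2 - 23)**2 = (-49/2)**2 = 2401/4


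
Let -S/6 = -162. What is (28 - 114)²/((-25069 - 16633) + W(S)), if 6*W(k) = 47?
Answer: -44376/250165 ≈ -0.17739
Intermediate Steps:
S = 972 (S = -6*(-162) = 972)
W(k) = 47/6 (W(k) = (⅙)*47 = 47/6)
(28 - 114)²/((-25069 - 16633) + W(S)) = (28 - 114)²/((-25069 - 16633) + 47/6) = (-86)²/(-41702 + 47/6) = 7396/(-250165/6) = 7396*(-6/250165) = -44376/250165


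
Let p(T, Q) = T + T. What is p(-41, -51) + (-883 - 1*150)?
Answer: -1115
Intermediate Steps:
p(T, Q) = 2*T
p(-41, -51) + (-883 - 1*150) = 2*(-41) + (-883 - 1*150) = -82 + (-883 - 150) = -82 - 1033 = -1115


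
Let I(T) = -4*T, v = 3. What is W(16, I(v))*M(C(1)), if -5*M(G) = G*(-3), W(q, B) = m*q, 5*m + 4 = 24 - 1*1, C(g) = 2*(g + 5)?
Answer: 10944/25 ≈ 437.76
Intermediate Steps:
C(g) = 10 + 2*g (C(g) = 2*(5 + g) = 10 + 2*g)
m = 19/5 (m = -⅘ + (24 - 1*1)/5 = -⅘ + (24 - 1)/5 = -⅘ + (⅕)*23 = -⅘ + 23/5 = 19/5 ≈ 3.8000)
W(q, B) = 19*q/5
M(G) = 3*G/5 (M(G) = -G*(-3)/5 = -(-3)*G/5 = 3*G/5)
W(16, I(v))*M(C(1)) = ((19/5)*16)*(3*(10 + 2*1)/5) = 304*(3*(10 + 2)/5)/5 = 304*((⅗)*12)/5 = (304/5)*(36/5) = 10944/25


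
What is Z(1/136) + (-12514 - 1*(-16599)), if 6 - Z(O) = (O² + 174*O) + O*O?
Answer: 37821735/9248 ≈ 4089.7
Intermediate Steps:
Z(O) = 6 - 174*O - 2*O² (Z(O) = 6 - ((O² + 174*O) + O*O) = 6 - ((O² + 174*O) + O²) = 6 - (2*O² + 174*O) = 6 + (-174*O - 2*O²) = 6 - 174*O - 2*O²)
Z(1/136) + (-12514 - 1*(-16599)) = (6 - 174/136 - 2*(1/136)²) + (-12514 - 1*(-16599)) = (6 - 174*1/136 - 2*(1/136)²) + (-12514 + 16599) = (6 - 87/68 - 2*1/18496) + 4085 = (6 - 87/68 - 1/9248) + 4085 = 43655/9248 + 4085 = 37821735/9248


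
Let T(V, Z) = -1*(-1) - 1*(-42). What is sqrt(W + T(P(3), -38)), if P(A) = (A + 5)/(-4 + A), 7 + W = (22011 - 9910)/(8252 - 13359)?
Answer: sqrt(877132357)/5107 ≈ 5.7992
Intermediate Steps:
W = -47850/5107 (W = -7 + (22011 - 9910)/(8252 - 13359) = -7 + 12101/(-5107) = -7 + 12101*(-1/5107) = -7 - 12101/5107 = -47850/5107 ≈ -9.3695)
P(A) = (5 + A)/(-4 + A)
T(V, Z) = 43 (T(V, Z) = 1 + 42 = 43)
sqrt(W + T(P(3), -38)) = sqrt(-47850/5107 + 43) = sqrt(171751/5107) = sqrt(877132357)/5107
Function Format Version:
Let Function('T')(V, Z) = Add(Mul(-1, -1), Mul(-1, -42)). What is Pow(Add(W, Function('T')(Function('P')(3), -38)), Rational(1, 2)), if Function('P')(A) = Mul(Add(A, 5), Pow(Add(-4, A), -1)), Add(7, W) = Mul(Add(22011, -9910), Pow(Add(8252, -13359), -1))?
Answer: Mul(Rational(1, 5107), Pow(877132357, Rational(1, 2))) ≈ 5.7992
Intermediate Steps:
W = Rational(-47850, 5107) (W = Add(-7, Mul(Add(22011, -9910), Pow(Add(8252, -13359), -1))) = Add(-7, Mul(12101, Pow(-5107, -1))) = Add(-7, Mul(12101, Rational(-1, 5107))) = Add(-7, Rational(-12101, 5107)) = Rational(-47850, 5107) ≈ -9.3695)
Function('P')(A) = Mul(Pow(Add(-4, A), -1), Add(5, A)) (Function('P')(A) = Mul(Add(5, A), Pow(Add(-4, A), -1)) = Mul(Pow(Add(-4, A), -1), Add(5, A)))
Function('T')(V, Z) = 43 (Function('T')(V, Z) = Add(1, 42) = 43)
Pow(Add(W, Function('T')(Function('P')(3), -38)), Rational(1, 2)) = Pow(Add(Rational(-47850, 5107), 43), Rational(1, 2)) = Pow(Rational(171751, 5107), Rational(1, 2)) = Mul(Rational(1, 5107), Pow(877132357, Rational(1, 2)))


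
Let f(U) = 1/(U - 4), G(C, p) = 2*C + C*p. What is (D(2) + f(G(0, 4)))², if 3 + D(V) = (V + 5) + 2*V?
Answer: 961/16 ≈ 60.063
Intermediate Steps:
D(V) = 2 + 3*V (D(V) = -3 + ((V + 5) + 2*V) = -3 + ((5 + V) + 2*V) = -3 + (5 + 3*V) = 2 + 3*V)
f(U) = 1/(-4 + U)
(D(2) + f(G(0, 4)))² = ((2 + 3*2) + 1/(-4 + 0*(2 + 4)))² = ((2 + 6) + 1/(-4 + 0*6))² = (8 + 1/(-4 + 0))² = (8 + 1/(-4))² = (8 - ¼)² = (31/4)² = 961/16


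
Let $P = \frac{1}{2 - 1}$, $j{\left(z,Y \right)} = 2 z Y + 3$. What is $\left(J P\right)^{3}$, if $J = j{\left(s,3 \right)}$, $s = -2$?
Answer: $-729$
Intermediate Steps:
$j{\left(z,Y \right)} = 3 + 2 Y z$ ($j{\left(z,Y \right)} = 2 Y z + 3 = 3 + 2 Y z$)
$J = -9$ ($J = 3 + 2 \cdot 3 \left(-2\right) = 3 - 12 = -9$)
$P = 1$ ($P = 1^{-1} = 1$)
$\left(J P\right)^{3} = \left(\left(-9\right) 1\right)^{3} = \left(-9\right)^{3} = -729$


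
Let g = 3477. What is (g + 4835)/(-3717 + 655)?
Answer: -4156/1531 ≈ -2.7146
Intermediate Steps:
(g + 4835)/(-3717 + 655) = (3477 + 4835)/(-3717 + 655) = 8312/(-3062) = 8312*(-1/3062) = -4156/1531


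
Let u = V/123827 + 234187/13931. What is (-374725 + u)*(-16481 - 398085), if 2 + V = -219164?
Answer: 267970237446530653652/1725033937 ≈ 1.5534e+11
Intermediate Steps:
V = -219166 (V = -2 - 219164 = -219166)
u = 25945472103/1725033937 (u = -219166/123827 + 234187/13931 = 25945472103/1725033937 ≈ 15.041)
(-374725 + u)*(-16481 - 398085) = (-374725 + 25945472103/1725033937)*(-16481 - 398085) = -646387396570222/1725033937*(-414566) = 267970237446530653652/1725033937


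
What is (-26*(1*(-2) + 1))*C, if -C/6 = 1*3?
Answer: -468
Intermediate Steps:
C = -18 (C = -6*3 = -18)
(-26*(1*(-2) + 1))*C = -26*(1*(-2) + 1)*(-18) = -26*(-2 + 1)*(-18) = -26*(-1)*(-18) = 26*(-18) = -468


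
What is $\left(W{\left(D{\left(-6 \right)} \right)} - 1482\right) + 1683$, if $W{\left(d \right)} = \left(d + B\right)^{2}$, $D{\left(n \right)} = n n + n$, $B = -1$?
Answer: $1042$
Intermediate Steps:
$D{\left(n \right)} = n + n^{2}$ ($D{\left(n \right)} = n^{2} + n = n + n^{2}$)
$W{\left(d \right)} = \left(-1 + d\right)^{2}$ ($W{\left(d \right)} = \left(d - 1\right)^{2} = \left(-1 + d\right)^{2}$)
$\left(W{\left(D{\left(-6 \right)} \right)} - 1482\right) + 1683 = \left(\left(-1 - 6 \left(1 - 6\right)\right)^{2} - 1482\right) + 1683 = \left(\left(-1 - -30\right)^{2} - 1482\right) + 1683 = \left(\left(-1 + 30\right)^{2} - 1482\right) + 1683 = \left(29^{2} - 1482\right) + 1683 = \left(841 - 1482\right) + 1683 = -641 + 1683 = 1042$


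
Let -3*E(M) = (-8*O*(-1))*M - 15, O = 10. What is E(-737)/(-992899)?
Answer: -58975/2978697 ≈ -0.019799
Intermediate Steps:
E(M) = 5 - 80*M/3 (E(M) = -((-8*10*(-1))*M - 15)/3 = -((-80*(-1))*M - 15)/3 = -(80*M - 15)/3 = -(-15 + 80*M)/3 = 5 - 80*M/3)
E(-737)/(-992899) = (5 - 80/3*(-737))/(-992899) = (5 + 58960/3)*(-1/992899) = (58975/3)*(-1/992899) = -58975/2978697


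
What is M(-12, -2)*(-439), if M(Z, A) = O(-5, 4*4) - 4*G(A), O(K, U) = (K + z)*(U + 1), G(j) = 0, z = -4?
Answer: 67167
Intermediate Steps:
O(K, U) = (1 + U)*(-4 + K) (O(K, U) = (K - 4)*(U + 1) = (-4 + K)*(1 + U) = (1 + U)*(-4 + K))
M(Z, A) = -153 (M(Z, A) = (-4 - 5 - 16*4 - 20*4) - 4*0 = (-4 - 5 - 4*16 - 5*16) + 0 = (-4 - 5 - 64 - 80) + 0 = -153 + 0 = -153)
M(-12, -2)*(-439) = -153*(-439) = 67167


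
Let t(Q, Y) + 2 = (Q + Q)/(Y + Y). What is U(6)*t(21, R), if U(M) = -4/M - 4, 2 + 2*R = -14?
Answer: 259/12 ≈ 21.583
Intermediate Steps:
R = -8 (R = -1 + (½)*(-14) = -1 - 7 = -8)
U(M) = -4 - 4/M
t(Q, Y) = -2 + Q/Y (t(Q, Y) = -2 + (Q + Q)/(Y + Y) = -2 + (2*Q)/((2*Y)) = -2 + (2*Q)*(1/(2*Y)) = -2 + Q/Y)
U(6)*t(21, R) = (-4 - 4/6)*(-2 + 21/(-8)) = (-4 - 4*⅙)*(-2 + 21*(-⅛)) = (-4 - ⅔)*(-2 - 21/8) = -14/3*(-37/8) = 259/12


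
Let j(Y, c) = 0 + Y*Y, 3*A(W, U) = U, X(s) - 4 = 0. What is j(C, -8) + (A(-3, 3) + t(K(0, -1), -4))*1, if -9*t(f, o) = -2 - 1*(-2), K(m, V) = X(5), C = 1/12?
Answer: 145/144 ≈ 1.0069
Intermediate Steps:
C = 1/12 ≈ 0.083333
X(s) = 4 (X(s) = 4 + 0 = 4)
K(m, V) = 4
t(f, o) = 0 (t(f, o) = -(-2 - 1*(-2))/9 = -(-2 + 2)/9 = -⅑*0 = 0)
A(W, U) = U/3
j(Y, c) = Y² (j(Y, c) = 0 + Y² = Y²)
j(C, -8) + (A(-3, 3) + t(K(0, -1), -4))*1 = (1/12)² + ((⅓)*3 + 0)*1 = 1/144 + (1 + 0)*1 = 1/144 + 1*1 = 1/144 + 1 = 145/144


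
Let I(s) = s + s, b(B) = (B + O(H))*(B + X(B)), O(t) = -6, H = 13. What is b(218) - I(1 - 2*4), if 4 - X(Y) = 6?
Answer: 45806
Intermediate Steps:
X(Y) = -2 (X(Y) = 4 - 1*6 = 4 - 6 = -2)
b(B) = (-6 + B)*(-2 + B) (b(B) = (B - 6)*(B - 2) = (-6 + B)*(-2 + B))
I(s) = 2*s
b(218) - I(1 - 2*4) = (12 + 218² - 8*218) - 2*(1 - 2*4) = (12 + 47524 - 1744) - 2*(1 - 8) = 45792 - 2*(-7) = 45792 - 1*(-14) = 45792 + 14 = 45806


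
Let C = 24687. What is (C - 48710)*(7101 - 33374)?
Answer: 631156279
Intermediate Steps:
(C - 48710)*(7101 - 33374) = (24687 - 48710)*(7101 - 33374) = -24023*(-26273) = 631156279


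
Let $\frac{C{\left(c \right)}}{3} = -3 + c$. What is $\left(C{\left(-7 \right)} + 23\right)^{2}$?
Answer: $49$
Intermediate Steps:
$C{\left(c \right)} = -9 + 3 c$ ($C{\left(c \right)} = 3 \left(-3 + c\right) = -9 + 3 c$)
$\left(C{\left(-7 \right)} + 23\right)^{2} = \left(\left(-9 + 3 \left(-7\right)\right) + 23\right)^{2} = \left(\left(-9 - 21\right) + 23\right)^{2} = \left(-30 + 23\right)^{2} = \left(-7\right)^{2} = 49$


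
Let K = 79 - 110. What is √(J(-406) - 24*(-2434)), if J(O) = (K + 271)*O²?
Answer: 4*√2476191 ≈ 6294.4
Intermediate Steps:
K = -31
J(O) = 240*O² (J(O) = (-31 + 271)*O² = 240*O²)
√(J(-406) - 24*(-2434)) = √(240*(-406)² - 24*(-2434)) = √(240*164836 + 58416) = √(39560640 + 58416) = √39619056 = 4*√2476191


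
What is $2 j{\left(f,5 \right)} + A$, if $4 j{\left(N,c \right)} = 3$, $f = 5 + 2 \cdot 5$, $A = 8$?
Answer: $\frac{19}{2} \approx 9.5$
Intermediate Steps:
$f = 15$ ($f = 5 + 10 = 15$)
$j{\left(N,c \right)} = \frac{3}{4}$ ($j{\left(N,c \right)} = \frac{1}{4} \cdot 3 = \frac{3}{4}$)
$2 j{\left(f,5 \right)} + A = 2 \cdot \frac{3}{4} + 8 = \frac{3}{2} + 8 = \frac{19}{2}$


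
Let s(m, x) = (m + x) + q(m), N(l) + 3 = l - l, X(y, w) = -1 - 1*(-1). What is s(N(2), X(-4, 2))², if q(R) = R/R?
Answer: 4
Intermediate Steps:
X(y, w) = 0 (X(y, w) = -1 + 1 = 0)
q(R) = 1
N(l) = -3 (N(l) = -3 + (l - l) = -3 + 0 = -3)
s(m, x) = 1 + m + x (s(m, x) = (m + x) + 1 = 1 + m + x)
s(N(2), X(-4, 2))² = (1 - 3 + 0)² = (-2)² = 4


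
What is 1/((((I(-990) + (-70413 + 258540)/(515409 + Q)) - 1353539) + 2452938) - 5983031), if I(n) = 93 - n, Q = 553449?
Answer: -118762/579861263435 ≈ -2.0481e-7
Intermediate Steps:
1/((((I(-990) + (-70413 + 258540)/(515409 + Q)) - 1353539) + 2452938) - 5983031) = 1/(((((93 - 1*(-990)) + (-70413 + 258540)/(515409 + 553449)) - 1353539) + 2452938) - 5983031) = 1/(((((93 + 990) + 188127/1068858) - 1353539) + 2452938) - 5983031) = 1/((((1083 + 188127*(1/1068858)) - 1353539) + 2452938) - 5983031) = 1/((((1083 + 20903/118762) - 1353539) + 2452938) - 5983031) = 1/(((128640149/118762 - 1353539) + 2452938) - 5983031) = 1/((-160620358569/118762 + 2452938) - 5983031) = 1/(130695464187/118762 - 5983031) = 1/(-579861263435/118762) = -118762/579861263435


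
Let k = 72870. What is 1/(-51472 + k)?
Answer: 1/21398 ≈ 4.6733e-5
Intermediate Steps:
1/(-51472 + k) = 1/(-51472 + 72870) = 1/21398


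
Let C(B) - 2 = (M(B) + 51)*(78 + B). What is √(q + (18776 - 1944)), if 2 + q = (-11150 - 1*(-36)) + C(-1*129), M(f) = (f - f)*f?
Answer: √3117 ≈ 55.830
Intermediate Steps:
M(f) = 0 (M(f) = 0*f = 0)
C(B) = 3980 + 51*B (C(B) = 2 + (0 + 51)*(78 + B) = 2 + 51*(78 + B) = 2 + (3978 + 51*B) = 3980 + 51*B)
q = -13715 (q = -2 + ((-11150 - 1*(-36)) + (3980 + 51*(-1*129))) = -2 + ((-11150 + 36) + (3980 + 51*(-129))) = -2 + (-11114 + (3980 - 6579)) = -2 + (-11114 - 2599) = -2 - 13713 = -13715)
√(q + (18776 - 1944)) = √(-13715 + (18776 - 1944)) = √(-13715 + 16832) = √3117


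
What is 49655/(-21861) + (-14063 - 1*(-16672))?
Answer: 56985694/21861 ≈ 2606.7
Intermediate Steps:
49655/(-21861) + (-14063 - 1*(-16672)) = 49655*(-1/21861) + (-14063 + 16672) = -49655/21861 + 2609 = 56985694/21861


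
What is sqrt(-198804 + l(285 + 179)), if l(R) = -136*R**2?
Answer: 2*I*sqrt(7369765) ≈ 5429.5*I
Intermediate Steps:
sqrt(-198804 + l(285 + 179)) = sqrt(-198804 - 136*(285 + 179)**2) = sqrt(-198804 - 136*464**2) = sqrt(-198804 - 136*215296) = sqrt(-198804 - 29280256) = sqrt(-29479060) = 2*I*sqrt(7369765)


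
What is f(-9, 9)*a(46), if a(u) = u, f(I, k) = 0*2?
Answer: 0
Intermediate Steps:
f(I, k) = 0
f(-9, 9)*a(46) = 0*46 = 0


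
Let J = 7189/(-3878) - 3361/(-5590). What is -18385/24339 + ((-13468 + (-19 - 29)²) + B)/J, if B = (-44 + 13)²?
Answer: 192243614924065/23602355826 ≈ 8145.1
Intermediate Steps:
B = 961 (B = (-31)² = 961)
J = -969734/774215 (J = 7189*(-1/3878) - 3361*(-1/5590) = -1027/554 + 3361/5590 = -969734/774215 ≈ -1.2525)
-18385/24339 + ((-13468 + (-19 - 29)²) + B)/J = -18385/24339 + ((-13468 + (-19 - 29)²) + 961)/(-969734/774215) = -18385*1/24339 + ((-13468 + (-48)²) + 961)*(-774215/969734) = -18385/24339 + ((-13468 + 2304) + 961)*(-774215/969734) = -18385/24339 + (-11164 + 961)*(-774215/969734) = -18385/24339 - 10203*(-774215/969734) = -18385/24339 + 7899315645/969734 = 192243614924065/23602355826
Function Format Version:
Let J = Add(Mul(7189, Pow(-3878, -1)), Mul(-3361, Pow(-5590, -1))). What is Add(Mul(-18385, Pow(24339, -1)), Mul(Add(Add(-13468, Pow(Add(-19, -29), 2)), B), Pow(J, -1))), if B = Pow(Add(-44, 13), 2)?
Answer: Rational(192243614924065, 23602355826) ≈ 8145.1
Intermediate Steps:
B = 961 (B = Pow(-31, 2) = 961)
J = Rational(-969734, 774215) (J = Add(Mul(7189, Rational(-1, 3878)), Mul(-3361, Rational(-1, 5590))) = Add(Rational(-1027, 554), Rational(3361, 5590)) = Rational(-969734, 774215) ≈ -1.2525)
Add(Mul(-18385, Pow(24339, -1)), Mul(Add(Add(-13468, Pow(Add(-19, -29), 2)), B), Pow(J, -1))) = Add(Mul(-18385, Pow(24339, -1)), Mul(Add(Add(-13468, Pow(Add(-19, -29), 2)), 961), Pow(Rational(-969734, 774215), -1))) = Add(Mul(-18385, Rational(1, 24339)), Mul(Add(Add(-13468, Pow(-48, 2)), 961), Rational(-774215, 969734))) = Add(Rational(-18385, 24339), Mul(Add(Add(-13468, 2304), 961), Rational(-774215, 969734))) = Add(Rational(-18385, 24339), Mul(Add(-11164, 961), Rational(-774215, 969734))) = Add(Rational(-18385, 24339), Mul(-10203, Rational(-774215, 969734))) = Add(Rational(-18385, 24339), Rational(7899315645, 969734)) = Rational(192243614924065, 23602355826)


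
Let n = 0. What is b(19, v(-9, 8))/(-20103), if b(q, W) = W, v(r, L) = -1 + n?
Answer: 1/20103 ≈ 4.9744e-5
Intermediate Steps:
v(r, L) = -1 (v(r, L) = -1 + 0 = -1)
b(19, v(-9, 8))/(-20103) = -1/(-20103) = -1*(-1/20103) = 1/20103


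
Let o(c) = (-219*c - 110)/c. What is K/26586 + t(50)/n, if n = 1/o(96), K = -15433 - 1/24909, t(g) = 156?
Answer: -45486413800223/1324461348 ≈ -34343.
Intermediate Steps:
o(c) = (-110 - 219*c)/c
K = -384420598/24909 (K = -15433 - 1*1/24909 = -15433 - 1/24909 = -384420598/24909 ≈ -15433.)
n = -48/10567 (n = 1/(-219 - 110/96) = 1/(-219 - 110*1/96) = 1/(-219 - 55/48) = 1/(-10567/48) = -48/10567 ≈ -0.0045424)
K/26586 + t(50)/n = -384420598/24909/26586 + 156/(-48/10567) = -384420598/24909*1/26586 + 156*(-10567/48) = -192210299/331115337 - 137371/4 = -45486413800223/1324461348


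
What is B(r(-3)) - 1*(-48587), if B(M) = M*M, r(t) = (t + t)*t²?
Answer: 51503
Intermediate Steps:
r(t) = 2*t³ (r(t) = (2*t)*t² = 2*t³)
B(M) = M²
B(r(-3)) - 1*(-48587) = (2*(-3)³)² - 1*(-48587) = (2*(-27))² + 48587 = (-54)² + 48587 = 2916 + 48587 = 51503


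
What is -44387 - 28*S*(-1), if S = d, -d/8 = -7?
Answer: -42819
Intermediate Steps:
d = 56 (d = -8*(-7) = 56)
S = 56
-44387 - 28*S*(-1) = -44387 - 28*56*(-1) = -44387 - 1568*(-1) = -44387 - 1*(-1568) = -44387 + 1568 = -42819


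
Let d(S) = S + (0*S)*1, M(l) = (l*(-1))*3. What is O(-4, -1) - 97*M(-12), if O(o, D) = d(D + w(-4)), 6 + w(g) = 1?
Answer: -3498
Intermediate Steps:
w(g) = -5 (w(g) = -6 + 1 = -5)
M(l) = -3*l (M(l) = -l*3 = -3*l)
d(S) = S (d(S) = S + 0*1 = S + 0 = S)
O(o, D) = -5 + D (O(o, D) = D - 5 = -5 + D)
O(-4, -1) - 97*M(-12) = (-5 - 1) - (-291)*(-12) = -6 - 97*36 = -6 - 3492 = -3498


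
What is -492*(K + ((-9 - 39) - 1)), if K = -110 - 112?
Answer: 133332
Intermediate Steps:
K = -222
-492*(K + ((-9 - 39) - 1)) = -492*(-222 + ((-9 - 39) - 1)) = -492*(-222 + (-48 - 1)) = -492*(-222 - 49) = -492*(-271) = 133332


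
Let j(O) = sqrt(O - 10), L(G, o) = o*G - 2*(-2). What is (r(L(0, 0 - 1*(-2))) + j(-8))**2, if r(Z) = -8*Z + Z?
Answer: 766 - 168*I*sqrt(2) ≈ 766.0 - 237.59*I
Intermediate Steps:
L(G, o) = 4 + G*o (L(G, o) = G*o + 4 = 4 + G*o)
j(O) = sqrt(-10 + O)
r(Z) = -7*Z
(r(L(0, 0 - 1*(-2))) + j(-8))**2 = (-7*(4 + 0*(0 - 1*(-2))) + sqrt(-10 - 8))**2 = (-7*(4 + 0*(0 + 2)) + sqrt(-18))**2 = (-7*(4 + 0*2) + 3*I*sqrt(2))**2 = (-7*(4 + 0) + 3*I*sqrt(2))**2 = (-7*4 + 3*I*sqrt(2))**2 = (-28 + 3*I*sqrt(2))**2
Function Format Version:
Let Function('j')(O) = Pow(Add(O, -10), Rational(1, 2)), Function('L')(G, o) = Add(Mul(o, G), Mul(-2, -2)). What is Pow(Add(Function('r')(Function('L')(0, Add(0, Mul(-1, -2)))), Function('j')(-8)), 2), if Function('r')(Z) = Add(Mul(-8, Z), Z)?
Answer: Add(766, Mul(-168, I, Pow(2, Rational(1, 2)))) ≈ Add(766.00, Mul(-237.59, I))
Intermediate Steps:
Function('L')(G, o) = Add(4, Mul(G, o)) (Function('L')(G, o) = Add(Mul(G, o), 4) = Add(4, Mul(G, o)))
Function('j')(O) = Pow(Add(-10, O), Rational(1, 2))
Function('r')(Z) = Mul(-7, Z)
Pow(Add(Function('r')(Function('L')(0, Add(0, Mul(-1, -2)))), Function('j')(-8)), 2) = Pow(Add(Mul(-7, Add(4, Mul(0, Add(0, Mul(-1, -2))))), Pow(Add(-10, -8), Rational(1, 2))), 2) = Pow(Add(Mul(-7, Add(4, Mul(0, Add(0, 2)))), Pow(-18, Rational(1, 2))), 2) = Pow(Add(Mul(-7, Add(4, Mul(0, 2))), Mul(3, I, Pow(2, Rational(1, 2)))), 2) = Pow(Add(Mul(-7, Add(4, 0)), Mul(3, I, Pow(2, Rational(1, 2)))), 2) = Pow(Add(Mul(-7, 4), Mul(3, I, Pow(2, Rational(1, 2)))), 2) = Pow(Add(-28, Mul(3, I, Pow(2, Rational(1, 2)))), 2)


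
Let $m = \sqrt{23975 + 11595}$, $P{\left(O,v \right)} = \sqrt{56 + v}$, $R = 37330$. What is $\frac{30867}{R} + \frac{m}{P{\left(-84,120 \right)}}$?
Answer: $\frac{30867}{37330} + \frac{\sqrt{391270}}{44} \approx 15.043$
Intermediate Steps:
$m = \sqrt{35570} \approx 188.6$
$\frac{30867}{R} + \frac{m}{P{\left(-84,120 \right)}} = \frac{30867}{37330} + \frac{\sqrt{35570}}{\sqrt{56 + 120}} = 30867 \cdot \frac{1}{37330} + \frac{\sqrt{35570}}{\sqrt{176}} = \frac{30867}{37330} + \frac{\sqrt{35570}}{4 \sqrt{11}} = \frac{30867}{37330} + \sqrt{35570} \frac{\sqrt{11}}{44} = \frac{30867}{37330} + \frac{\sqrt{391270}}{44}$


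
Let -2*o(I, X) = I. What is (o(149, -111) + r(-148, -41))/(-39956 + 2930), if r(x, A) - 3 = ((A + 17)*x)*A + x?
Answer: 17159/4356 ≈ 3.9392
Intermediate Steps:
o(I, X) = -I/2
r(x, A) = 3 + x + A*x*(17 + A) (r(x, A) = 3 + (((A + 17)*x)*A + x) = 3 + (((17 + A)*x)*A + x) = 3 + ((x*(17 + A))*A + x) = 3 + (A*x*(17 + A) + x) = 3 + (x + A*x*(17 + A)) = 3 + x + A*x*(17 + A))
(o(149, -111) + r(-148, -41))/(-39956 + 2930) = (-1/2*149 + (3 - 148 - 148*(-41)**2 + 17*(-41)*(-148)))/(-39956 + 2930) = (-149/2 + (3 - 148 - 148*1681 + 103156))/(-37026) = (-149/2 + (3 - 148 - 248788 + 103156))*(-1/37026) = (-149/2 - 145777)*(-1/37026) = -291703/2*(-1/37026) = 17159/4356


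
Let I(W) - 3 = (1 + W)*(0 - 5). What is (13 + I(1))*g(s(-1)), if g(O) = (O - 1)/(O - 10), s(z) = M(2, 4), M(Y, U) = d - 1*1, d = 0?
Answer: 12/11 ≈ 1.0909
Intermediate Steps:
M(Y, U) = -1 (M(Y, U) = 0 - 1*1 = 0 - 1 = -1)
s(z) = -1
I(W) = -2 - 5*W (I(W) = 3 + (1 + W)*(0 - 5) = 3 + (1 + W)*(-5) = 3 + (-5 - 5*W) = -2 - 5*W)
g(O) = (-1 + O)/(-10 + O)
(13 + I(1))*g(s(-1)) = (13 + (-2 - 5*1))*((-1 - 1)/(-10 - 1)) = (13 + (-2 - 5))*(-2/(-11)) = (13 - 7)*(-1/11*(-2)) = 6*(2/11) = 12/11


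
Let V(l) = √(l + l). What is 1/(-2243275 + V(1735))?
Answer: -448655/1006456544431 - √3470/5032282722155 ≈ -4.4579e-7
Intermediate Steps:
V(l) = √2*√l (V(l) = √(2*l) = √2*√l)
1/(-2243275 + V(1735)) = 1/(-2243275 + √2*√1735) = 1/(-2243275 + √3470)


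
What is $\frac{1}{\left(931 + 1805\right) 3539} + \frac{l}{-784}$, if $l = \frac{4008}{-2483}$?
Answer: $\frac{2425639019}{1178065547568} \approx 0.002059$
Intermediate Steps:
$l = - \frac{4008}{2483}$ ($l = 4008 \left(- \frac{1}{2483}\right) = - \frac{4008}{2483} \approx -1.6142$)
$\frac{1}{\left(931 + 1805\right) 3539} + \frac{l}{-784} = \frac{1}{\left(931 + 1805\right) 3539} - \frac{4008}{2483 \left(-784\right)} = \frac{1}{2736} \cdot \frac{1}{3539} - - \frac{501}{243334} = \frac{1}{2736} \cdot \frac{1}{3539} + \frac{501}{243334} = \frac{1}{9682704} + \frac{501}{243334} = \frac{2425639019}{1178065547568}$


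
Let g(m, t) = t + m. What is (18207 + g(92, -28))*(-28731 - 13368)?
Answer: -769190829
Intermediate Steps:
g(m, t) = m + t
(18207 + g(92, -28))*(-28731 - 13368) = (18207 + (92 - 28))*(-28731 - 13368) = (18207 + 64)*(-42099) = 18271*(-42099) = -769190829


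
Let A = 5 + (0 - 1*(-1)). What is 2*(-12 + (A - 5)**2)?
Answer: -22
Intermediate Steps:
A = 6 (A = 5 + (0 + 1) = 5 + 1 = 6)
2*(-12 + (A - 5)**2) = 2*(-12 + (6 - 5)**2) = 2*(-12 + 1**2) = 2*(-12 + 1) = 2*(-11) = -22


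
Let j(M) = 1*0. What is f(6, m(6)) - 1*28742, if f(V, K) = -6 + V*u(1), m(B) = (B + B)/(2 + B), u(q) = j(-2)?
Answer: -28748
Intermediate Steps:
j(M) = 0
u(q) = 0
m(B) = 2*B/(2 + B) (m(B) = (2*B)/(2 + B) = 2*B/(2 + B))
f(V, K) = -6 (f(V, K) = -6 + V*0 = -6 + 0 = -6)
f(6, m(6)) - 1*28742 = -6 - 1*28742 = -6 - 28742 = -28748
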